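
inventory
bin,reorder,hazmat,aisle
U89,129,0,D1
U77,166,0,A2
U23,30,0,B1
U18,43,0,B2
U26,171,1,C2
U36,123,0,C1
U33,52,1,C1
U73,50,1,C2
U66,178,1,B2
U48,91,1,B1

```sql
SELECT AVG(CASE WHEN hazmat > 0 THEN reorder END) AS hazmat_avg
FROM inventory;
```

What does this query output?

bin=U89: ✗
bin=U77: ✗
bin=U23: ✗
bin=U18: ✗
bin=U26: ✓ → 171
bin=U36: ✗
bin=U33: ✓ → 52
bin=U73: ✓ → 50
bin=U66: ✓ → 178
bin=U48: ✓ → 91
hazmat_avg = (171 + 52 + 50 + 178 + 91) / 5 = 108.4

108.4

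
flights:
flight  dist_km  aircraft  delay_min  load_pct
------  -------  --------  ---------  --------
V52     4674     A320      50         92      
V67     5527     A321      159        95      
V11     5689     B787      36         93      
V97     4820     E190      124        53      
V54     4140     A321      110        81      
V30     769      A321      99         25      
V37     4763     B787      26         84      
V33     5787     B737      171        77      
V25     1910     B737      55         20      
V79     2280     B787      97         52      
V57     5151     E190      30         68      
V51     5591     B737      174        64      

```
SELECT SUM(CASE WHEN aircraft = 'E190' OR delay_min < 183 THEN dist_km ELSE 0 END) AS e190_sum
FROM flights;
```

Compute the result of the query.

flight=V52: ✓ → 4674
flight=V67: ✓ → 5527
flight=V11: ✓ → 5689
flight=V97: ✓ → 4820
flight=V54: ✓ → 4140
flight=V30: ✓ → 769
flight=V37: ✓ → 4763
flight=V33: ✓ → 5787
flight=V25: ✓ → 1910
flight=V79: ✓ → 2280
flight=V57: ✓ → 5151
flight=V51: ✓ → 5591
e190_sum = 4674 + 5527 + 5689 + 4820 + 4140 + 769 + 4763 + 5787 + 1910 + 2280 + 5151 + 5591 = 51101

51101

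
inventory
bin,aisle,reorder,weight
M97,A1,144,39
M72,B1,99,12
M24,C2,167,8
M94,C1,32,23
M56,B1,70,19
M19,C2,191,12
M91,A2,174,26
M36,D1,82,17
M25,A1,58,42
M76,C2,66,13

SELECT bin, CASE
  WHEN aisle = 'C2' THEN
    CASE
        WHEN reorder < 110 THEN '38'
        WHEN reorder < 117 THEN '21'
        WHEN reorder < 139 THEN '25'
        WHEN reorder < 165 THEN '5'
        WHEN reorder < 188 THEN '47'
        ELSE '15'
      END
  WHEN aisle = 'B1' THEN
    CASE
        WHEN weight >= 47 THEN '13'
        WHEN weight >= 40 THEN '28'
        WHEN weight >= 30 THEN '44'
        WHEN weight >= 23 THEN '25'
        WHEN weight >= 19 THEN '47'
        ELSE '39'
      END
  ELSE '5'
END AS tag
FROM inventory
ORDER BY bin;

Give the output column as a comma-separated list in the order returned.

15, 47, 5, 5, 47, 39, 38, 5, 5, 5

bin=M19: aisle='C2' → inner[ELSE] → 15
bin=M24: aisle='C2' → inner[reorder < 188] → 47
bin=M25: aisle='A1' → outer ELSE → 5
bin=M36: aisle='D1' → outer ELSE → 5
bin=M56: aisle='B1' → inner[weight >= 19] → 47
bin=M72: aisle='B1' → inner[ELSE] → 39
bin=M76: aisle='C2' → inner[reorder < 110] → 38
bin=M91: aisle='A2' → outer ELSE → 5
bin=M94: aisle='C1' → outer ELSE → 5
bin=M97: aisle='A1' → outer ELSE → 5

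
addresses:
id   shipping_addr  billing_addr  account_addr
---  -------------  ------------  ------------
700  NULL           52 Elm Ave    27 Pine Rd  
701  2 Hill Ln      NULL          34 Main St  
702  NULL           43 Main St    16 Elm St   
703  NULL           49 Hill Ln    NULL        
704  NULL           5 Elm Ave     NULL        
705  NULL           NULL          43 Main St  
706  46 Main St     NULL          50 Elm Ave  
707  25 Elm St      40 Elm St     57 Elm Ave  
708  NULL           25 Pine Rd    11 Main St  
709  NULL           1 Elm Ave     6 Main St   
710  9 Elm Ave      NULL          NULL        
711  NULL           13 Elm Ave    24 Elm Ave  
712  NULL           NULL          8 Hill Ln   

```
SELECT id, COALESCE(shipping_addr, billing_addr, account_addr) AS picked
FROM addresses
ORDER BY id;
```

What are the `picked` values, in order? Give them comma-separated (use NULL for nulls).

52 Elm Ave, 2 Hill Ln, 43 Main St, 49 Hill Ln, 5 Elm Ave, 43 Main St, 46 Main St, 25 Elm St, 25 Pine Rd, 1 Elm Ave, 9 Elm Ave, 13 Elm Ave, 8 Hill Ln

id=700: shipping_addr=NULL, billing_addr=52 Elm Ave → 52 Elm Ave
id=701: shipping_addr=2 Hill Ln → 2 Hill Ln
id=702: shipping_addr=NULL, billing_addr=43 Main St → 43 Main St
id=703: shipping_addr=NULL, billing_addr=49 Hill Ln → 49 Hill Ln
id=704: shipping_addr=NULL, billing_addr=5 Elm Ave → 5 Elm Ave
id=705: shipping_addr=NULL, billing_addr=NULL, account_addr=43 Main St → 43 Main St
id=706: shipping_addr=46 Main St → 46 Main St
id=707: shipping_addr=25 Elm St → 25 Elm St
id=708: shipping_addr=NULL, billing_addr=25 Pine Rd → 25 Pine Rd
id=709: shipping_addr=NULL, billing_addr=1 Elm Ave → 1 Elm Ave
id=710: shipping_addr=9 Elm Ave → 9 Elm Ave
id=711: shipping_addr=NULL, billing_addr=13 Elm Ave → 13 Elm Ave
id=712: shipping_addr=NULL, billing_addr=NULL, account_addr=8 Hill Ln → 8 Hill Ln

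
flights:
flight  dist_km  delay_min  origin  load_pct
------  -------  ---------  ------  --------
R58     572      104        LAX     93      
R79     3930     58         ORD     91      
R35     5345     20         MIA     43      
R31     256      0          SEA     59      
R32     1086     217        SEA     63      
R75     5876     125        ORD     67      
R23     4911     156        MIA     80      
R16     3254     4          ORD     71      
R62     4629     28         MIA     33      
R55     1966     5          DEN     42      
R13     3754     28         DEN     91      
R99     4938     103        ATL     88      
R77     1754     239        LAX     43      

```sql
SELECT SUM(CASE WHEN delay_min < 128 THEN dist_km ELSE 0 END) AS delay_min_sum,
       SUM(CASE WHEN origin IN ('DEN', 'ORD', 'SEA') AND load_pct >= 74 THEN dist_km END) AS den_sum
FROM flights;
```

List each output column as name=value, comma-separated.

delay_min_sum=34520, den_sum=7684

[delay_min_sum: delay_min < 128]
flight=R58: ✓ → 572
flight=R79: ✓ → 3930
flight=R35: ✓ → 5345
flight=R31: ✓ → 256
flight=R32: ✗
flight=R75: ✓ → 5876
flight=R23: ✗
flight=R16: ✓ → 3254
flight=R62: ✓ → 4629
flight=R55: ✓ → 1966
flight=R13: ✓ → 3754
flight=R99: ✓ → 4938
flight=R77: ✗
delay_min_sum = 572 + 3930 + 5345 + 256 + 5876 + 3254 + 4629 + 1966 + 3754 + 4938 = 34520
—
[den_sum: origin IN ('DEN', 'ORD', 'SEA') AND load_pct >= 74]
flight=R58: ✗
flight=R79: ✓ → 3930
flight=R35: ✗
flight=R31: ✗
flight=R32: ✗
flight=R75: ✗
flight=R23: ✗
flight=R16: ✗
flight=R62: ✗
flight=R55: ✗
flight=R13: ✓ → 3754
flight=R99: ✗
flight=R77: ✗
den_sum = 3930 + 3754 = 7684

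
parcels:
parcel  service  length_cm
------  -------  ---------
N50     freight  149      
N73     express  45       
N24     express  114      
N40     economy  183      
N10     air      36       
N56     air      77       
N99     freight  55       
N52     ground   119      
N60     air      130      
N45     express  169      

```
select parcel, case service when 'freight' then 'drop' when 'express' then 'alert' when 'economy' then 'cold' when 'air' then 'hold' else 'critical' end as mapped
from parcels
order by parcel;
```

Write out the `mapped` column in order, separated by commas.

parcel=N10: service='air' → hold
parcel=N24: service='express' → alert
parcel=N40: service='economy' → cold
parcel=N45: service='express' → alert
parcel=N50: service='freight' → drop
parcel=N52: ELSE → critical
parcel=N56: service='air' → hold
parcel=N60: service='air' → hold
parcel=N73: service='express' → alert
parcel=N99: service='freight' → drop

hold, alert, cold, alert, drop, critical, hold, hold, alert, drop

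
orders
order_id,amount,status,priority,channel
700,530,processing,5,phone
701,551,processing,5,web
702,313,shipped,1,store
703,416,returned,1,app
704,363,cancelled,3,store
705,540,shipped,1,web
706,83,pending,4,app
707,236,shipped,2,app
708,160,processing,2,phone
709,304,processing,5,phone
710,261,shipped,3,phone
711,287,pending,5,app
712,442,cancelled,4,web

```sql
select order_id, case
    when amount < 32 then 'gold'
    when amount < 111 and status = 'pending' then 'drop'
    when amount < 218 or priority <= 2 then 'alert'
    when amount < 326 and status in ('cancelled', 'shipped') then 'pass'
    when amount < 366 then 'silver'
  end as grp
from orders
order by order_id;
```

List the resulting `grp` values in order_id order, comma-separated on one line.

NULL, NULL, alert, alert, silver, alert, drop, alert, alert, silver, pass, silver, NULL

order_id=700: (no match → NULL) → NULL
order_id=701: (no match → NULL) → NULL
order_id=702: amount < 218 or priority <= 2 → alert
order_id=703: amount < 218 or priority <= 2 → alert
order_id=704: amount < 366 → silver
order_id=705: amount < 218 or priority <= 2 → alert
order_id=706: amount < 111 and status = 'pending' → drop
order_id=707: amount < 218 or priority <= 2 → alert
order_id=708: amount < 218 or priority <= 2 → alert
order_id=709: amount < 366 → silver
order_id=710: amount < 326 and status in ('cancelled', 'shipped') → pass
order_id=711: amount < 366 → silver
order_id=712: (no match → NULL) → NULL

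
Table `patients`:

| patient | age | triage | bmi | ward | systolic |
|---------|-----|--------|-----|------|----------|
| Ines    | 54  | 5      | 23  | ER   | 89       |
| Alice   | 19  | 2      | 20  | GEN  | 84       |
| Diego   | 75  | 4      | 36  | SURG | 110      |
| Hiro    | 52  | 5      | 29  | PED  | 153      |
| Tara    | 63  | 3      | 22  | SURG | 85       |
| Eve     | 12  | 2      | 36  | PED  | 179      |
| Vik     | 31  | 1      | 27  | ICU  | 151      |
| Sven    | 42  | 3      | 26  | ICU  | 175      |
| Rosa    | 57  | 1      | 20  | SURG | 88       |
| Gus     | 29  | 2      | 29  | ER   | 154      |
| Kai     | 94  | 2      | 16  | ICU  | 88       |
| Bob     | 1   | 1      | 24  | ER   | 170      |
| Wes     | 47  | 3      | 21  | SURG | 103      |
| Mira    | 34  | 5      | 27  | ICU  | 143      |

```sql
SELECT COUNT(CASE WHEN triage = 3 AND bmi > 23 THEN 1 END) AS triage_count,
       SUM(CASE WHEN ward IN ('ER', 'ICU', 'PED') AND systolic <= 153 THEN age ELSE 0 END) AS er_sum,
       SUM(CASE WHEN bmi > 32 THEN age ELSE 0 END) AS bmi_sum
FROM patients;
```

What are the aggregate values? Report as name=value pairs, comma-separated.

[triage_count: triage = 3 AND bmi > 23]
patient=Ines: ✗
patient=Alice: ✗
patient=Diego: ✗
patient=Hiro: ✗
patient=Tara: ✗
patient=Eve: ✗
patient=Vik: ✗
patient=Sven: ✓ → 1
patient=Rosa: ✗
patient=Gus: ✗
patient=Kai: ✗
patient=Bob: ✗
patient=Wes: ✗
patient=Mira: ✗
triage_count = COUNT(1) = 1
—
[er_sum: ward IN ('ER', 'ICU', 'PED') AND systolic <= 153]
patient=Ines: ✓ → 54
patient=Alice: ✗
patient=Diego: ✗
patient=Hiro: ✓ → 52
patient=Tara: ✗
patient=Eve: ✗
patient=Vik: ✓ → 31
patient=Sven: ✗
patient=Rosa: ✗
patient=Gus: ✗
patient=Kai: ✓ → 94
patient=Bob: ✗
patient=Wes: ✗
patient=Mira: ✓ → 34
er_sum = 54 + 52 + 31 + 94 + 34 = 265
—
[bmi_sum: bmi > 32]
patient=Ines: ✗
patient=Alice: ✗
patient=Diego: ✓ → 75
patient=Hiro: ✗
patient=Tara: ✗
patient=Eve: ✓ → 12
patient=Vik: ✗
patient=Sven: ✗
patient=Rosa: ✗
patient=Gus: ✗
patient=Kai: ✗
patient=Bob: ✗
patient=Wes: ✗
patient=Mira: ✗
bmi_sum = 75 + 12 = 87

triage_count=1, er_sum=265, bmi_sum=87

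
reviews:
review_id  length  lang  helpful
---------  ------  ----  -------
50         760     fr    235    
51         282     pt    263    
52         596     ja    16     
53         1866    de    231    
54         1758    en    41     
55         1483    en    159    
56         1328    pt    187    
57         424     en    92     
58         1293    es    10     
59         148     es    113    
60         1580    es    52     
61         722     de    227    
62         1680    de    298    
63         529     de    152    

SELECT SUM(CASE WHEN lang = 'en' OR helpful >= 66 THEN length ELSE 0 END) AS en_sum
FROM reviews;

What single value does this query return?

review_id=50: ✓ → 760
review_id=51: ✓ → 282
review_id=52: ✗
review_id=53: ✓ → 1866
review_id=54: ✓ → 1758
review_id=55: ✓ → 1483
review_id=56: ✓ → 1328
review_id=57: ✓ → 424
review_id=58: ✗
review_id=59: ✓ → 148
review_id=60: ✗
review_id=61: ✓ → 722
review_id=62: ✓ → 1680
review_id=63: ✓ → 529
en_sum = 760 + 282 + 1866 + 1758 + 1483 + 1328 + 424 + 148 + 722 + 1680 + 529 = 10980

10980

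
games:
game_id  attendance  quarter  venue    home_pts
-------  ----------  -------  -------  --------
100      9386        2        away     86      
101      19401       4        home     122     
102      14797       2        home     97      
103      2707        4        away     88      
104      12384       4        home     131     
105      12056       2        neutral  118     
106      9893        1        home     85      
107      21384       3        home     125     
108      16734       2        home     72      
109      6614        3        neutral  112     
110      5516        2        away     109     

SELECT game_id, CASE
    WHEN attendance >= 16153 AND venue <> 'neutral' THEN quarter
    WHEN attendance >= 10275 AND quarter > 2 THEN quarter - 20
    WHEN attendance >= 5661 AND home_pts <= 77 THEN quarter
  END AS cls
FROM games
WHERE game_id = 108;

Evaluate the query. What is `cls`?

2

game_id = 108: attendance=16734, quarter=2, venue=home, home_pts=72.
attendance >= 16153 AND venue <> 'neutral' → true → 2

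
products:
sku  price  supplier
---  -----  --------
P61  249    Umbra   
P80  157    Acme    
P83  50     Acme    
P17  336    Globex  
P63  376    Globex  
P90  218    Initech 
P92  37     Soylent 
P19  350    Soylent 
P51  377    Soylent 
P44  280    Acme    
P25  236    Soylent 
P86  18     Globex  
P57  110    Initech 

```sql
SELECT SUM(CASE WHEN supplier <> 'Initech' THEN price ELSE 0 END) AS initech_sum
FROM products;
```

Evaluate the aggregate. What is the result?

2466

sku=P61: ✓ → 249
sku=P80: ✓ → 157
sku=P83: ✓ → 50
sku=P17: ✓ → 336
sku=P63: ✓ → 376
sku=P90: ✗
sku=P92: ✓ → 37
sku=P19: ✓ → 350
sku=P51: ✓ → 377
sku=P44: ✓ → 280
sku=P25: ✓ → 236
sku=P86: ✓ → 18
sku=P57: ✗
initech_sum = 249 + 157 + 50 + 336 + 376 + 37 + 350 + 377 + 280 + 236 + 18 = 2466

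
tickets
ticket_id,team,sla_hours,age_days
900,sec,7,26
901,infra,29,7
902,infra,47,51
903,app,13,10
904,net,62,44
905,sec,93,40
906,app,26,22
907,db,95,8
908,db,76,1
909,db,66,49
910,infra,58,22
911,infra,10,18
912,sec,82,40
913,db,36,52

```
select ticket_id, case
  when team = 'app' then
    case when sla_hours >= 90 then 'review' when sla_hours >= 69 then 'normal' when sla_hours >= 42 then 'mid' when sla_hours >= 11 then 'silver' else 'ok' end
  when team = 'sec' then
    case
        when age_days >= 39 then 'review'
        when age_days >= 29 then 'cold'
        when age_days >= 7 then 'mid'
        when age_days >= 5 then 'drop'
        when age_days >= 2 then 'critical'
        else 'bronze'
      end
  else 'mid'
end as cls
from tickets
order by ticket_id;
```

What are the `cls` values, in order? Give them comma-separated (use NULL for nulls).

ticket_id=900: team='sec' → inner[age_days >= 7] → mid
ticket_id=901: team='infra' → outer ELSE → mid
ticket_id=902: team='infra' → outer ELSE → mid
ticket_id=903: team='app' → inner[sla_hours >= 11] → silver
ticket_id=904: team='net' → outer ELSE → mid
ticket_id=905: team='sec' → inner[age_days >= 39] → review
ticket_id=906: team='app' → inner[sla_hours >= 11] → silver
ticket_id=907: team='db' → outer ELSE → mid
ticket_id=908: team='db' → outer ELSE → mid
ticket_id=909: team='db' → outer ELSE → mid
ticket_id=910: team='infra' → outer ELSE → mid
ticket_id=911: team='infra' → outer ELSE → mid
ticket_id=912: team='sec' → inner[age_days >= 39] → review
ticket_id=913: team='db' → outer ELSE → mid

mid, mid, mid, silver, mid, review, silver, mid, mid, mid, mid, mid, review, mid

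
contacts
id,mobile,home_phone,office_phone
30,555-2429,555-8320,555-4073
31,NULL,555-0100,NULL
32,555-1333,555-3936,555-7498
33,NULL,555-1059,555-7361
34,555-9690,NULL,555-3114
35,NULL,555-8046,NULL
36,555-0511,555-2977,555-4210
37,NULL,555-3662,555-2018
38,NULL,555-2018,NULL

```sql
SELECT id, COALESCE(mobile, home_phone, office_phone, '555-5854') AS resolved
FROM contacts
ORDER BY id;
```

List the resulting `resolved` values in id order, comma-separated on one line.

555-2429, 555-0100, 555-1333, 555-1059, 555-9690, 555-8046, 555-0511, 555-3662, 555-2018

id=30: mobile=555-2429 → 555-2429
id=31: mobile=NULL, home_phone=555-0100 → 555-0100
id=32: mobile=555-1333 → 555-1333
id=33: mobile=NULL, home_phone=555-1059 → 555-1059
id=34: mobile=555-9690 → 555-9690
id=35: mobile=NULL, home_phone=555-8046 → 555-8046
id=36: mobile=555-0511 → 555-0511
id=37: mobile=NULL, home_phone=555-3662 → 555-3662
id=38: mobile=NULL, home_phone=555-2018 → 555-2018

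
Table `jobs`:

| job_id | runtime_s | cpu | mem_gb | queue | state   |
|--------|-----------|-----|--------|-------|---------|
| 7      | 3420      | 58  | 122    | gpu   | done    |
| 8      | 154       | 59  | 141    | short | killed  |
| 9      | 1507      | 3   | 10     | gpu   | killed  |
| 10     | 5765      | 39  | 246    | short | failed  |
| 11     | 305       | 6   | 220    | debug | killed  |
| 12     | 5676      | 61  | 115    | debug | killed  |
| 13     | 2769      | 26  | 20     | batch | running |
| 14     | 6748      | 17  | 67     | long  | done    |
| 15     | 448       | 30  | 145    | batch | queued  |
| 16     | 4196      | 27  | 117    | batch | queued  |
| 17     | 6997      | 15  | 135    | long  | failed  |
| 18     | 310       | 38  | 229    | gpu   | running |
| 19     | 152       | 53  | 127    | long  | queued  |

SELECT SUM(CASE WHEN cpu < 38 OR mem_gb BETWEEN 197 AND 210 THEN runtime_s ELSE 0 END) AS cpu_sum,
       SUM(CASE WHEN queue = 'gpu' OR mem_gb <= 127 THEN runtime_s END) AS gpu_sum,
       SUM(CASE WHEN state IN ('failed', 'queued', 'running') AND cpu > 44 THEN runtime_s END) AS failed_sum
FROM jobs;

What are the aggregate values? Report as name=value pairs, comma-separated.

cpu_sum=22970, gpu_sum=24778, failed_sum=152

[cpu_sum: cpu < 38 OR mem_gb BETWEEN 197 AND 210]
job_id=7: ✗
job_id=8: ✗
job_id=9: ✓ → 1507
job_id=10: ✗
job_id=11: ✓ → 305
job_id=12: ✗
job_id=13: ✓ → 2769
job_id=14: ✓ → 6748
job_id=15: ✓ → 448
job_id=16: ✓ → 4196
job_id=17: ✓ → 6997
job_id=18: ✗
job_id=19: ✗
cpu_sum = 1507 + 305 + 2769 + 6748 + 448 + 4196 + 6997 = 22970
—
[gpu_sum: queue = 'gpu' OR mem_gb <= 127]
job_id=7: ✓ → 3420
job_id=8: ✗
job_id=9: ✓ → 1507
job_id=10: ✗
job_id=11: ✗
job_id=12: ✓ → 5676
job_id=13: ✓ → 2769
job_id=14: ✓ → 6748
job_id=15: ✗
job_id=16: ✓ → 4196
job_id=17: ✗
job_id=18: ✓ → 310
job_id=19: ✓ → 152
gpu_sum = 3420 + 1507 + 5676 + 2769 + 6748 + 4196 + 310 + 152 = 24778
—
[failed_sum: state IN ('failed', 'queued', 'running') AND cpu > 44]
job_id=7: ✗
job_id=8: ✗
job_id=9: ✗
job_id=10: ✗
job_id=11: ✗
job_id=12: ✗
job_id=13: ✗
job_id=14: ✗
job_id=15: ✗
job_id=16: ✗
job_id=17: ✗
job_id=18: ✗
job_id=19: ✓ → 152
failed_sum = 152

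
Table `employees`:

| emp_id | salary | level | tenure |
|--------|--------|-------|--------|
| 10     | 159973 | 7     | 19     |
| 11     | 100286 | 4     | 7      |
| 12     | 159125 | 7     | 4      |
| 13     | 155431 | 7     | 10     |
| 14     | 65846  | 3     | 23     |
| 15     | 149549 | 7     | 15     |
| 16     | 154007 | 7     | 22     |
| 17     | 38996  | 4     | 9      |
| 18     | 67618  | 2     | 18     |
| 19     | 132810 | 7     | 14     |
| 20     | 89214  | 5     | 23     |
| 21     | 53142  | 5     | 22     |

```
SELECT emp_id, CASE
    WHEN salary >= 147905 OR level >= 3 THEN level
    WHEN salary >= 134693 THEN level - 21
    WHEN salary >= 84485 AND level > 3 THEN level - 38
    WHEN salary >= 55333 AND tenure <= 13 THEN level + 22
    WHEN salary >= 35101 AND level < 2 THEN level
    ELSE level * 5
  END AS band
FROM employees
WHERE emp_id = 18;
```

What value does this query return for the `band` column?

emp_id = 18: salary=67618, level=2, tenure=18.
salary >= 147905 OR level >= 3 → false
salary >= 134693 → false
salary >= 84485 AND level > 3 → false
salary >= 55333 AND tenure <= 13 → false
salary >= 35101 AND level < 2 → false
No prior WHEN matched → ELSE → 10

10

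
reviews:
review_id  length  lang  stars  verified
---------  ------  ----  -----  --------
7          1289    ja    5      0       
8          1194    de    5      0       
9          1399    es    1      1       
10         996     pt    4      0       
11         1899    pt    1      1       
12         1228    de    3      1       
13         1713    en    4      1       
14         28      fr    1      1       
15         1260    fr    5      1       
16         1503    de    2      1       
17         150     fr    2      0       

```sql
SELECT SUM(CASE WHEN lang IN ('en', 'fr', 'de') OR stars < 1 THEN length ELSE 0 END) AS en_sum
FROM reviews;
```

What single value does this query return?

review_id=7: ✗
review_id=8: ✓ → 1194
review_id=9: ✗
review_id=10: ✗
review_id=11: ✗
review_id=12: ✓ → 1228
review_id=13: ✓ → 1713
review_id=14: ✓ → 28
review_id=15: ✓ → 1260
review_id=16: ✓ → 1503
review_id=17: ✓ → 150
en_sum = 1194 + 1228 + 1713 + 28 + 1260 + 1503 + 150 = 7076

7076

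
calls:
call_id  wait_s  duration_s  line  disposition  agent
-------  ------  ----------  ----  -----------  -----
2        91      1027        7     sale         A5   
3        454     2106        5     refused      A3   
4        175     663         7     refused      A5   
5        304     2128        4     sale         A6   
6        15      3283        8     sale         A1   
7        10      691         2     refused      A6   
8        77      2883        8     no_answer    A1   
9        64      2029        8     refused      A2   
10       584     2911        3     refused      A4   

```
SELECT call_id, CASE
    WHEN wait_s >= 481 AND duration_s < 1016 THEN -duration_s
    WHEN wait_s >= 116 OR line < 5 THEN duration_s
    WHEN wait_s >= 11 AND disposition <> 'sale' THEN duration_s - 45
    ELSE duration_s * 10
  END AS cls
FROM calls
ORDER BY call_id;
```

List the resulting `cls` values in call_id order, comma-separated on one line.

call_id=2: ELSE → 10270
call_id=3: wait_s >= 116 OR line < 5 → 2106
call_id=4: wait_s >= 116 OR line < 5 → 663
call_id=5: wait_s >= 116 OR line < 5 → 2128
call_id=6: ELSE → 32830
call_id=7: wait_s >= 116 OR line < 5 → 691
call_id=8: wait_s >= 11 AND disposition <> 'sale' → 2838
call_id=9: wait_s >= 11 AND disposition <> 'sale' → 1984
call_id=10: wait_s >= 116 OR line < 5 → 2911

10270, 2106, 663, 2128, 32830, 691, 2838, 1984, 2911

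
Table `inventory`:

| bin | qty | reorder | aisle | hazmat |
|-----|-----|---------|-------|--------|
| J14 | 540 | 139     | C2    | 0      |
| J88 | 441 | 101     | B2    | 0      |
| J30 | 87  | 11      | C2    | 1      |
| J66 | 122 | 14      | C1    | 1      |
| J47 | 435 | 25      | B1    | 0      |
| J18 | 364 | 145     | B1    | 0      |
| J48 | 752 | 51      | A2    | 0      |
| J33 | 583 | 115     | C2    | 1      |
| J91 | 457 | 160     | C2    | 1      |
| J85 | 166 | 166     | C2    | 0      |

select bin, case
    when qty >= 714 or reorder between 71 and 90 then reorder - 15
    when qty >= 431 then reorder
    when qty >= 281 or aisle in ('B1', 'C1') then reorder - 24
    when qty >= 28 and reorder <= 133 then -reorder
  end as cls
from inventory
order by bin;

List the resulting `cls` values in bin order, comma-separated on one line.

bin=J14: qty >= 431 → 139
bin=J18: qty >= 281 or aisle in ('B1', 'C1') → 121
bin=J30: qty >= 28 and reorder <= 133 → -11
bin=J33: qty >= 431 → 115
bin=J47: qty >= 431 → 25
bin=J48: qty >= 714 or reorder between 71 and 90 → 36
bin=J66: qty >= 281 or aisle in ('B1', 'C1') → -10
bin=J85: (no match → NULL) → NULL
bin=J88: qty >= 431 → 101
bin=J91: qty >= 431 → 160

139, 121, -11, 115, 25, 36, -10, NULL, 101, 160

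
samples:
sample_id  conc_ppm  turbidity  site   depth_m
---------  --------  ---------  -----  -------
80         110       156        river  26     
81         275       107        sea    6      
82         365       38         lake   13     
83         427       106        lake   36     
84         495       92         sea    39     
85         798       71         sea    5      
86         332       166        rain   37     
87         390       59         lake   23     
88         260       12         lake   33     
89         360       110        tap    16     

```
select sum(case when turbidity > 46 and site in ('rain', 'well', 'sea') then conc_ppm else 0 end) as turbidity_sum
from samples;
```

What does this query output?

sample_id=80: ✗
sample_id=81: ✓ → 275
sample_id=82: ✗
sample_id=83: ✗
sample_id=84: ✓ → 495
sample_id=85: ✓ → 798
sample_id=86: ✓ → 332
sample_id=87: ✗
sample_id=88: ✗
sample_id=89: ✗
turbidity_sum = 275 + 495 + 798 + 332 = 1900

1900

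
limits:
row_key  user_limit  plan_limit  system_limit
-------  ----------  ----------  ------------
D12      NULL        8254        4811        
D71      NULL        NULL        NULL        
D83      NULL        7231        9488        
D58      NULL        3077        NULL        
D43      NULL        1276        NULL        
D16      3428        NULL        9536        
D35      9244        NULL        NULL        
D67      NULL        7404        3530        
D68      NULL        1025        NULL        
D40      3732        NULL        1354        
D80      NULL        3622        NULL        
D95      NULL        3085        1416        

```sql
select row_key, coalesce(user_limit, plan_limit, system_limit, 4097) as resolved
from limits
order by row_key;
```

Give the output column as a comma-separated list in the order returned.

8254, 3428, 9244, 3732, 1276, 3077, 7404, 1025, 4097, 3622, 7231, 3085

row_key=D12: user_limit=NULL, plan_limit=8254 → 8254
row_key=D16: user_limit=3428 → 3428
row_key=D35: user_limit=9244 → 9244
row_key=D40: user_limit=3732 → 3732
row_key=D43: user_limit=NULL, plan_limit=1276 → 1276
row_key=D58: user_limit=NULL, plan_limit=3077 → 3077
row_key=D67: user_limit=NULL, plan_limit=7404 → 7404
row_key=D68: user_limit=NULL, plan_limit=1025 → 1025
row_key=D71: user_limit=NULL, plan_limit=NULL, system_limit=NULL, → literal 4097 → 4097
row_key=D80: user_limit=NULL, plan_limit=3622 → 3622
row_key=D83: user_limit=NULL, plan_limit=7231 → 7231
row_key=D95: user_limit=NULL, plan_limit=3085 → 3085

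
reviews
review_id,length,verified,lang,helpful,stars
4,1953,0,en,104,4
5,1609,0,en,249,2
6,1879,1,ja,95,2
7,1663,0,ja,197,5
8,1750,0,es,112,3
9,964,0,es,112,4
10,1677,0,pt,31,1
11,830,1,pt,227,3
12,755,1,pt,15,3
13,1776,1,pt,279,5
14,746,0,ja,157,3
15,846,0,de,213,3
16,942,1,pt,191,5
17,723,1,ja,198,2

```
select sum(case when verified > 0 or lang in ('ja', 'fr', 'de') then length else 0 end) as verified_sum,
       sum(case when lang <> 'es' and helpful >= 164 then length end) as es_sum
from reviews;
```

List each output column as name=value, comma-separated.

[verified_sum: verified > 0 or lang in ('ja', 'fr', 'de')]
review_id=4: ✗
review_id=5: ✗
review_id=6: ✓ → 1879
review_id=7: ✓ → 1663
review_id=8: ✗
review_id=9: ✗
review_id=10: ✗
review_id=11: ✓ → 830
review_id=12: ✓ → 755
review_id=13: ✓ → 1776
review_id=14: ✓ → 746
review_id=15: ✓ → 846
review_id=16: ✓ → 942
review_id=17: ✓ → 723
verified_sum = 1879 + 1663 + 830 + 755 + 1776 + 746 + 846 + 942 + 723 = 10160
—
[es_sum: lang <> 'es' and helpful >= 164]
review_id=4: ✗
review_id=5: ✓ → 1609
review_id=6: ✗
review_id=7: ✓ → 1663
review_id=8: ✗
review_id=9: ✗
review_id=10: ✗
review_id=11: ✓ → 830
review_id=12: ✗
review_id=13: ✓ → 1776
review_id=14: ✗
review_id=15: ✓ → 846
review_id=16: ✓ → 942
review_id=17: ✓ → 723
es_sum = 1609 + 1663 + 830 + 1776 + 846 + 942 + 723 = 8389

verified_sum=10160, es_sum=8389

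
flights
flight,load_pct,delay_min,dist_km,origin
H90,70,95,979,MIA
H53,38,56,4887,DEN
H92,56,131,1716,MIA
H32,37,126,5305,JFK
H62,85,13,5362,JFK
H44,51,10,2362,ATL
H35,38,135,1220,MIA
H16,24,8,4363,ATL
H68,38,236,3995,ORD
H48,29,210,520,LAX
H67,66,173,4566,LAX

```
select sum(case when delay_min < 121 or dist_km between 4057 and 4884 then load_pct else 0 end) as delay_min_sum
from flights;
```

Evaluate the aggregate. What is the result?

334

flight=H90: ✓ → 70
flight=H53: ✓ → 38
flight=H92: ✗
flight=H32: ✗
flight=H62: ✓ → 85
flight=H44: ✓ → 51
flight=H35: ✗
flight=H16: ✓ → 24
flight=H68: ✗
flight=H48: ✗
flight=H67: ✓ → 66
delay_min_sum = 70 + 38 + 85 + 51 + 24 + 66 = 334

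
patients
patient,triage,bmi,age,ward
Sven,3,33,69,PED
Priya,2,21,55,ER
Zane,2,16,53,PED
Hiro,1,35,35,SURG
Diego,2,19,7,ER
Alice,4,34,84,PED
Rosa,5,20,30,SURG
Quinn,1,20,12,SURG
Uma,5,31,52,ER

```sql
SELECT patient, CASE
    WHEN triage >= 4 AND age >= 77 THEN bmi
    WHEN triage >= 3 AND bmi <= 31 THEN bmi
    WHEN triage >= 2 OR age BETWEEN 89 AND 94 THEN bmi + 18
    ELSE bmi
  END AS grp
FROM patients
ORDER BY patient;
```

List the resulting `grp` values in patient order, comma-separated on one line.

patient=Alice: triage >= 4 AND age >= 77 → 34
patient=Diego: triage >= 2 OR age BETWEEN 89 AND 94 → 37
patient=Hiro: ELSE → 35
patient=Priya: triage >= 2 OR age BETWEEN 89 AND 94 → 39
patient=Quinn: ELSE → 20
patient=Rosa: triage >= 3 AND bmi <= 31 → 20
patient=Sven: triage >= 2 OR age BETWEEN 89 AND 94 → 51
patient=Uma: triage >= 3 AND bmi <= 31 → 31
patient=Zane: triage >= 2 OR age BETWEEN 89 AND 94 → 34

34, 37, 35, 39, 20, 20, 51, 31, 34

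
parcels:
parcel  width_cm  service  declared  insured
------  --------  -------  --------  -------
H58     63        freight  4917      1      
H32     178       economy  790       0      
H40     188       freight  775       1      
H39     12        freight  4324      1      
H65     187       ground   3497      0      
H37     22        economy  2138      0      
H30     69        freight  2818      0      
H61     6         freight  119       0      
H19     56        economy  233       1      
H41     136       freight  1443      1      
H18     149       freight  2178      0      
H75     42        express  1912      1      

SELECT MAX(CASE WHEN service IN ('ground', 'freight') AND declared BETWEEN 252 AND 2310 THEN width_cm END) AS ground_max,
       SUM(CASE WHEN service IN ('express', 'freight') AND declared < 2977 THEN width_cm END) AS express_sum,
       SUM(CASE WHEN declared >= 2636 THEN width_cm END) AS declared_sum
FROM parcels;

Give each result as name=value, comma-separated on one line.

[ground_max: service IN ('ground', 'freight') AND declared BETWEEN 252 AND 2310]
parcel=H58: ✗
parcel=H32: ✗
parcel=H40: ✓ → 188
parcel=H39: ✗
parcel=H65: ✗
parcel=H37: ✗
parcel=H30: ✗
parcel=H61: ✗
parcel=H19: ✗
parcel=H41: ✓ → 136
parcel=H18: ✓ → 149
parcel=H75: ✗
ground_max = MAX(188, 136, 149) = 188
—
[express_sum: service IN ('express', 'freight') AND declared < 2977]
parcel=H58: ✗
parcel=H32: ✗
parcel=H40: ✓ → 188
parcel=H39: ✗
parcel=H65: ✗
parcel=H37: ✗
parcel=H30: ✓ → 69
parcel=H61: ✓ → 6
parcel=H19: ✗
parcel=H41: ✓ → 136
parcel=H18: ✓ → 149
parcel=H75: ✓ → 42
express_sum = 188 + 69 + 6 + 136 + 149 + 42 = 590
—
[declared_sum: declared >= 2636]
parcel=H58: ✓ → 63
parcel=H32: ✗
parcel=H40: ✗
parcel=H39: ✓ → 12
parcel=H65: ✓ → 187
parcel=H37: ✗
parcel=H30: ✓ → 69
parcel=H61: ✗
parcel=H19: ✗
parcel=H41: ✗
parcel=H18: ✗
parcel=H75: ✗
declared_sum = 63 + 12 + 187 + 69 = 331

ground_max=188, express_sum=590, declared_sum=331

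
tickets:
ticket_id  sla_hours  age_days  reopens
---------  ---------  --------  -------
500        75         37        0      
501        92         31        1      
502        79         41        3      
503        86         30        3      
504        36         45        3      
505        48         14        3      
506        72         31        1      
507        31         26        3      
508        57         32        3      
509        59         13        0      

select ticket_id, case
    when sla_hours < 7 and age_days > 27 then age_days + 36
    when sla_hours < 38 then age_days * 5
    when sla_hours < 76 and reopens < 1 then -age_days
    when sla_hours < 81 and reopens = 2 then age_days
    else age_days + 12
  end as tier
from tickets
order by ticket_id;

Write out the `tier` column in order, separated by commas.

ticket_id=500: sla_hours < 76 and reopens < 1 → -37
ticket_id=501: ELSE → 43
ticket_id=502: ELSE → 53
ticket_id=503: ELSE → 42
ticket_id=504: sla_hours < 38 → 225
ticket_id=505: ELSE → 26
ticket_id=506: ELSE → 43
ticket_id=507: sla_hours < 38 → 130
ticket_id=508: ELSE → 44
ticket_id=509: sla_hours < 76 and reopens < 1 → -13

-37, 43, 53, 42, 225, 26, 43, 130, 44, -13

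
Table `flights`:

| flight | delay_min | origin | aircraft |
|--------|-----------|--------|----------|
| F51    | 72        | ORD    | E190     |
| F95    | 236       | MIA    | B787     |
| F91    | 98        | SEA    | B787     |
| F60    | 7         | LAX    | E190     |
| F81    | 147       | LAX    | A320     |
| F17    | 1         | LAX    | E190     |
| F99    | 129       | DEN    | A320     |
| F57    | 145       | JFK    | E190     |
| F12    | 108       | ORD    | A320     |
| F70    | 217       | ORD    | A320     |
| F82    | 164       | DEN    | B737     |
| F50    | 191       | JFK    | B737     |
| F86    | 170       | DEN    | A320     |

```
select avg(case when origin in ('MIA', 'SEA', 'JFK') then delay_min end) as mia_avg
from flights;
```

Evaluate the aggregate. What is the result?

167.5

flight=F51: ✗
flight=F95: ✓ → 236
flight=F91: ✓ → 98
flight=F60: ✗
flight=F81: ✗
flight=F17: ✗
flight=F99: ✗
flight=F57: ✓ → 145
flight=F12: ✗
flight=F70: ✗
flight=F82: ✗
flight=F50: ✓ → 191
flight=F86: ✗
mia_avg = (236 + 98 + 145 + 191) / 4 = 167.5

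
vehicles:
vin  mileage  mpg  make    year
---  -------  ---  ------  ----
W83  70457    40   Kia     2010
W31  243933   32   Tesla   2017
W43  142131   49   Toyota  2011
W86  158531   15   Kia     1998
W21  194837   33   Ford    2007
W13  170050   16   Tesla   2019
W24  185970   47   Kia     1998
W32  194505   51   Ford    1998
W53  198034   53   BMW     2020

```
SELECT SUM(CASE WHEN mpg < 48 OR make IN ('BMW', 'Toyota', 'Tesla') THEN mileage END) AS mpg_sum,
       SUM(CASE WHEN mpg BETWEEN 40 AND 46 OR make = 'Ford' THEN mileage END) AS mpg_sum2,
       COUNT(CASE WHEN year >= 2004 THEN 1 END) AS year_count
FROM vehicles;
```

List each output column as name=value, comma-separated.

mpg_sum=1363943, mpg_sum2=459799, year_count=6

[mpg_sum: mpg < 48 OR make IN ('BMW', 'Toyota', 'Tesla')]
vin=W83: ✓ → 70457
vin=W31: ✓ → 243933
vin=W43: ✓ → 142131
vin=W86: ✓ → 158531
vin=W21: ✓ → 194837
vin=W13: ✓ → 170050
vin=W24: ✓ → 185970
vin=W32: ✗
vin=W53: ✓ → 198034
mpg_sum = 70457 + 243933 + 142131 + 158531 + 194837 + 170050 + 185970 + 198034 = 1363943
—
[mpg_sum2: mpg BETWEEN 40 AND 46 OR make = 'Ford']
vin=W83: ✓ → 70457
vin=W31: ✗
vin=W43: ✗
vin=W86: ✗
vin=W21: ✓ → 194837
vin=W13: ✗
vin=W24: ✗
vin=W32: ✓ → 194505
vin=W53: ✗
mpg_sum2 = 70457 + 194837 + 194505 = 459799
—
[year_count: year >= 2004]
vin=W83: ✓ → 1
vin=W31: ✓ → 1
vin=W43: ✓ → 1
vin=W86: ✗
vin=W21: ✓ → 1
vin=W13: ✓ → 1
vin=W24: ✗
vin=W32: ✗
vin=W53: ✓ → 1
year_count = COUNT(1, 1, 1, 1, 1, 1) = 6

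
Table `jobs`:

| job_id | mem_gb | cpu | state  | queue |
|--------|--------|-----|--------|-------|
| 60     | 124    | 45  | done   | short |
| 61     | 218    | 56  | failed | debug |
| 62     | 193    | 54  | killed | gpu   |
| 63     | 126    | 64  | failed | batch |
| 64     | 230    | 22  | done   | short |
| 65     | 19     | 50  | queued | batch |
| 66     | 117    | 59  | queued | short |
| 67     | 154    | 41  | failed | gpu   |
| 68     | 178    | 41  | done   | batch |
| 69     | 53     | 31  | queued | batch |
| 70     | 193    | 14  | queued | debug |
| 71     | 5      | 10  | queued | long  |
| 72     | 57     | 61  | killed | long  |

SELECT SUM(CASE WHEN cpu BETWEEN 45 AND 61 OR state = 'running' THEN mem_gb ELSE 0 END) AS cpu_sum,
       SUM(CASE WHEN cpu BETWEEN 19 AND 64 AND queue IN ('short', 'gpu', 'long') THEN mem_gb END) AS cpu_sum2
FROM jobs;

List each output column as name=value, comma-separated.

cpu_sum=728, cpu_sum2=875

[cpu_sum: cpu BETWEEN 45 AND 61 OR state = 'running']
job_id=60: ✓ → 124
job_id=61: ✓ → 218
job_id=62: ✓ → 193
job_id=63: ✗
job_id=64: ✗
job_id=65: ✓ → 19
job_id=66: ✓ → 117
job_id=67: ✗
job_id=68: ✗
job_id=69: ✗
job_id=70: ✗
job_id=71: ✗
job_id=72: ✓ → 57
cpu_sum = 124 + 218 + 193 + 19 + 117 + 57 = 728
—
[cpu_sum2: cpu BETWEEN 19 AND 64 AND queue IN ('short', 'gpu', 'long')]
job_id=60: ✓ → 124
job_id=61: ✗
job_id=62: ✓ → 193
job_id=63: ✗
job_id=64: ✓ → 230
job_id=65: ✗
job_id=66: ✓ → 117
job_id=67: ✓ → 154
job_id=68: ✗
job_id=69: ✗
job_id=70: ✗
job_id=71: ✗
job_id=72: ✓ → 57
cpu_sum2 = 124 + 193 + 230 + 117 + 154 + 57 = 875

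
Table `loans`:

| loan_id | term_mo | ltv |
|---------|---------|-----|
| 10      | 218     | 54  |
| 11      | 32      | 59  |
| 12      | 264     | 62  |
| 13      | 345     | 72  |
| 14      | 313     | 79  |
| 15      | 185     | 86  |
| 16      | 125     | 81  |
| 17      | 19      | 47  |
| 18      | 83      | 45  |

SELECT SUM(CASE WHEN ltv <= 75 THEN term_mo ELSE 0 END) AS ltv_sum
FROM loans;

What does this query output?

961

loan_id=10: ✓ → 218
loan_id=11: ✓ → 32
loan_id=12: ✓ → 264
loan_id=13: ✓ → 345
loan_id=14: ✗
loan_id=15: ✗
loan_id=16: ✗
loan_id=17: ✓ → 19
loan_id=18: ✓ → 83
ltv_sum = 218 + 32 + 264 + 345 + 19 + 83 = 961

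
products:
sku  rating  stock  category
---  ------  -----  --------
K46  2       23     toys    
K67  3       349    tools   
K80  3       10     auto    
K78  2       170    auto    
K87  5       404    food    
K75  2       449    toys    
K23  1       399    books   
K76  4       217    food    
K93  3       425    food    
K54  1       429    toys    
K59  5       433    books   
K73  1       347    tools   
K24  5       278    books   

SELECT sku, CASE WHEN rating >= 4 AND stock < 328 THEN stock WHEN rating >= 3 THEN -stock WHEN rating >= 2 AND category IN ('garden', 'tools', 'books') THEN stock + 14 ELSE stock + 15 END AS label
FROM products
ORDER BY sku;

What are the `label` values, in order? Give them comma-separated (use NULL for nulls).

414, 278, 38, 444, -433, -349, 362, 464, 217, 185, -10, -404, -425

sku=K23: ELSE → 414
sku=K24: rating >= 4 AND stock < 328 → 278
sku=K46: ELSE → 38
sku=K54: ELSE → 444
sku=K59: rating >= 3 → -433
sku=K67: rating >= 3 → -349
sku=K73: ELSE → 362
sku=K75: ELSE → 464
sku=K76: rating >= 4 AND stock < 328 → 217
sku=K78: ELSE → 185
sku=K80: rating >= 3 → -10
sku=K87: rating >= 3 → -404
sku=K93: rating >= 3 → -425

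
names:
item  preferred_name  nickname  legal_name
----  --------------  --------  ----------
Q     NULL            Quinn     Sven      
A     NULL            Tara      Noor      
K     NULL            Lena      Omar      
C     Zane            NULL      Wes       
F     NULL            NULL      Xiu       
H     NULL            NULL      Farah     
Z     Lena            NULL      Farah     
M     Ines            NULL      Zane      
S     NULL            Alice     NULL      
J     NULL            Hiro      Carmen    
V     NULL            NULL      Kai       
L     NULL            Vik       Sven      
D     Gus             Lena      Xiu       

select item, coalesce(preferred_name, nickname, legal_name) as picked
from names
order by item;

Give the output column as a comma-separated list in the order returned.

Tara, Zane, Gus, Xiu, Farah, Hiro, Lena, Vik, Ines, Quinn, Alice, Kai, Lena

item=A: preferred_name=NULL, nickname=Tara → Tara
item=C: preferred_name=Zane → Zane
item=D: preferred_name=Gus → Gus
item=F: preferred_name=NULL, nickname=NULL, legal_name=Xiu → Xiu
item=H: preferred_name=NULL, nickname=NULL, legal_name=Farah → Farah
item=J: preferred_name=NULL, nickname=Hiro → Hiro
item=K: preferred_name=NULL, nickname=Lena → Lena
item=L: preferred_name=NULL, nickname=Vik → Vik
item=M: preferred_name=Ines → Ines
item=Q: preferred_name=NULL, nickname=Quinn → Quinn
item=S: preferred_name=NULL, nickname=Alice → Alice
item=V: preferred_name=NULL, nickname=NULL, legal_name=Kai → Kai
item=Z: preferred_name=Lena → Lena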